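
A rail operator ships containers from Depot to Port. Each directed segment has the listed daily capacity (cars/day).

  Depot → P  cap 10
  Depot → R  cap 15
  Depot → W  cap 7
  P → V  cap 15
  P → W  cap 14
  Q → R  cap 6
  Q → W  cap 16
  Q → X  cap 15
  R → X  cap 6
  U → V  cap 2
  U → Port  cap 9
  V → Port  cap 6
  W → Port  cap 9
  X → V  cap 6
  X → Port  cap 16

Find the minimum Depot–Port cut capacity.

Augment Depot→W→Port: bottleneck 7, flow now 7.
Augment Depot→P→V→Port: bottleneck 6, flow now 13.
Augment Depot→P→W→Port: bottleneck 2, flow now 15.
Augment Depot→R→X→Port: bottleneck 6, flow now 21.
No augmenting path remains; maximum flow = 21.
By max-flow min-cut, the minimum cut capacity equals the max flow.
In the residual graph, reachable from Depot: {Depot, P, R, V, W}.
Min-cut edges: R→X (6), V→Port (6), W→Port (9); capacity 6 + 6 + 9 = 21.

21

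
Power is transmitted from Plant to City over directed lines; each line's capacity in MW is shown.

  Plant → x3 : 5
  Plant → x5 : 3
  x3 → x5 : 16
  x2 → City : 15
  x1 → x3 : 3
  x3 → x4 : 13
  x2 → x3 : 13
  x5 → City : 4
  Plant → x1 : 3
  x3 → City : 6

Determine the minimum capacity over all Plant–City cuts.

Augment Plant→x3→City: bottleneck 5, flow now 5.
Augment Plant→x5→City: bottleneck 3, flow now 8.
Augment Plant→x1→x3→City: bottleneck 1, flow now 9.
Augment Plant→x1→x3→x5→City: bottleneck 1, flow now 10.
No augmenting path remains; maximum flow = 10.
By max-flow min-cut, the minimum cut capacity equals the max flow.
In the residual graph, reachable from Plant: {Plant, x1, x3, x4, x5}.
Min-cut edges: x3→City (6), x5→City (4); capacity 6 + 4 = 10.

10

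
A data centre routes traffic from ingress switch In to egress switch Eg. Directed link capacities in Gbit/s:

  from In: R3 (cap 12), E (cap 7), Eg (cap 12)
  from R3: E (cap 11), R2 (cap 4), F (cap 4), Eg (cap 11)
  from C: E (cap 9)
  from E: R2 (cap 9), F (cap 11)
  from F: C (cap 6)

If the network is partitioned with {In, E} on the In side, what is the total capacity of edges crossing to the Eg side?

Edges leaving {In, E}: In→R3 (12), In→Eg (12), E→R2 (9), E→F (11).
Cut capacity = 12 + 12 + 9 + 11 = 44.

44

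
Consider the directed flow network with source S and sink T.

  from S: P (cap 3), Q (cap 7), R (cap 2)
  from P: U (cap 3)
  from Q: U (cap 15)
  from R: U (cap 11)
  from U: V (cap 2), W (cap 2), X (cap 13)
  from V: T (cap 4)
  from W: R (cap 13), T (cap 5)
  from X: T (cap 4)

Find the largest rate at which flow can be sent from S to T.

Augment S→P→U→V→T: bottleneck 2, flow now 2.
Augment S→P→U→W→T: bottleneck 1, flow now 3.
Augment S→Q→U→W→T: bottleneck 1, flow now 4.
Augment S→Q→U→X→T: bottleneck 4, flow now 8.
No augmenting path remains; maximum flow = 8.
In the residual graph, reachable from S: {S, P, Q, R, U, X}.
Min-cut edges: U→V (2), U→W (2), X→T (4); capacity 2 + 2 + 4 = 8.
This cut is saturated, so no flow can exceed 8.

8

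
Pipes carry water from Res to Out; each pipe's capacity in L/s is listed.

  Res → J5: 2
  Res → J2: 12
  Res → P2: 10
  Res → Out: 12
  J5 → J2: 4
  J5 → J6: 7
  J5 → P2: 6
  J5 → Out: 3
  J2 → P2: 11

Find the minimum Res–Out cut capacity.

Augment Res→Out: bottleneck 12, flow now 12.
Augment Res→J5→Out: bottleneck 2, flow now 14.
No augmenting path remains; maximum flow = 14.
By max-flow min-cut, the minimum cut capacity equals the max flow.
In the residual graph, reachable from Res: {Res, J2, P2}.
Min-cut edges: Res→J5 (2), Res→Out (12); capacity 2 + 12 = 14.

14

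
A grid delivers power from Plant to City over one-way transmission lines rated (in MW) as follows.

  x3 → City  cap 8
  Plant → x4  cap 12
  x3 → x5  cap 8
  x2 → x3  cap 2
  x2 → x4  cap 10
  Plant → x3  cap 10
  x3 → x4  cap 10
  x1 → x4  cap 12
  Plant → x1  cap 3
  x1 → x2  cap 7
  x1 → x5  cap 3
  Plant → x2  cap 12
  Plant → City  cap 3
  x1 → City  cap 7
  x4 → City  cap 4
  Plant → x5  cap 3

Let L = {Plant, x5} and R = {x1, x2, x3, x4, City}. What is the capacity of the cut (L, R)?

40

Edges leaving {Plant, x5}: Plant→x1 (3), Plant→x2 (12), Plant→x3 (10), Plant→x4 (12), Plant→City (3).
Cut capacity = 3 + 12 + 10 + 12 + 3 = 40.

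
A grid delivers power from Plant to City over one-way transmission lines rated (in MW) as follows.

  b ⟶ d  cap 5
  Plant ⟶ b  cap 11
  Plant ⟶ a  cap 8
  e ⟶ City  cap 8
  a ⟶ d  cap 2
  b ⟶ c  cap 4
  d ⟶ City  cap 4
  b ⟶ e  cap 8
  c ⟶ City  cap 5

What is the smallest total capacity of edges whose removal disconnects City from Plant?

Augment Plant→a→d→City: bottleneck 2, flow now 2.
Augment Plant→b→c→City: bottleneck 4, flow now 6.
Augment Plant→b→d→City: bottleneck 2, flow now 8.
Augment Plant→b→e→City: bottleneck 5, flow now 13.
No augmenting path remains; maximum flow = 13.
By max-flow min-cut, the minimum cut capacity equals the max flow.
In the residual graph, reachable from Plant: {Plant, a}.
Min-cut edges: Plant→b (11), a→d (2); capacity 11 + 2 = 13.

13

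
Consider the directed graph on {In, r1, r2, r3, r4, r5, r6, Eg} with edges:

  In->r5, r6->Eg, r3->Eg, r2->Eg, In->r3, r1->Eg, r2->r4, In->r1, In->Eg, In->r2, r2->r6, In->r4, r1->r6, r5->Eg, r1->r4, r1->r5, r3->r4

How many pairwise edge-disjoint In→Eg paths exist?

Assign every edge capacity 1; by Menger, the answer equals the max flow.
Path In→Eg (+1); total 1.
Path In→r1→Eg (+1); total 2.
Path In→r2→Eg (+1); total 3.
Path In→r3→Eg (+1); total 4.
Path In→r5→Eg (+1); total 5.
No residual In→Eg path; max flow = 5.
Certifying cut of size 5: {In→Eg, In→r1, In→r2, In→r3, In→r5}.

5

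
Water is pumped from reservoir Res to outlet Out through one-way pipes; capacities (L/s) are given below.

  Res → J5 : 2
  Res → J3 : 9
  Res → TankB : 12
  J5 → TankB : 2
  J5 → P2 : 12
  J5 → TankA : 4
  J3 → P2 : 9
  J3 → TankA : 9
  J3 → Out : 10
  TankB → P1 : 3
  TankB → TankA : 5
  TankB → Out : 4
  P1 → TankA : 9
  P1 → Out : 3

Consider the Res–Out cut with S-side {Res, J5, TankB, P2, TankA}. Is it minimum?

Yes — it is a minimum cut (capacity 16).

Given cut capacity: 9 + 3 + 4 = 16.
Augment Res→J3→Out: bottleneck 9, flow now 9.
Augment Res→TankB→Out: bottleneck 4, flow now 13.
Augment Res→TankB→P1→Out: bottleneck 3, flow now 16.
No augmenting path remains; maximum flow = 16.
Cut capacity 16 equals the max flow, so it is a minimum cut.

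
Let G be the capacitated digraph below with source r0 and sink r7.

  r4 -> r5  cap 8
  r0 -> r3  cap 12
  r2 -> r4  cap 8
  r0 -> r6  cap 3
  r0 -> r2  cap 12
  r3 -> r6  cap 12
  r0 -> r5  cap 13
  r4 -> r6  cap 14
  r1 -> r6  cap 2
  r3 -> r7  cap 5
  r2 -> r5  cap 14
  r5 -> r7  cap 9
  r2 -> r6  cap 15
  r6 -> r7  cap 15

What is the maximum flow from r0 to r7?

Augment r0→r3→r7: bottleneck 5, flow now 5.
Augment r0→r5→r7: bottleneck 9, flow now 14.
Augment r0→r6→r7: bottleneck 3, flow now 17.
Augment r0→r2→r6→r7: bottleneck 12, flow now 29.
No augmenting path remains; maximum flow = 29.
In the residual graph, reachable from r0: {r0, r2, r3, r4, r5, r6}.
Min-cut edges: r3→r7 (5), r5→r7 (9), r6→r7 (15); capacity 5 + 9 + 15 = 29.
This cut is saturated, so no flow can exceed 29.

29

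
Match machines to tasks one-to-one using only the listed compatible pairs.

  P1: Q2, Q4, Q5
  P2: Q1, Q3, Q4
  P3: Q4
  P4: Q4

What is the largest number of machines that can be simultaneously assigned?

3

Unit-capacity flow: source→left, listed edges, right→sink; max matching = max flow.
Augmenting path P1→Q2 (+1); matched 1.
Augmenting path P2→Q1 (+1); matched 2.
Augmenting path P3→Q4 (+1); matched 3.
No augmenting path remains; maximum matching = 3.
König certificate: {P1, P2, Q4} is a vertex cover of size 3 (every listed pair touches it), so no matching can be larger.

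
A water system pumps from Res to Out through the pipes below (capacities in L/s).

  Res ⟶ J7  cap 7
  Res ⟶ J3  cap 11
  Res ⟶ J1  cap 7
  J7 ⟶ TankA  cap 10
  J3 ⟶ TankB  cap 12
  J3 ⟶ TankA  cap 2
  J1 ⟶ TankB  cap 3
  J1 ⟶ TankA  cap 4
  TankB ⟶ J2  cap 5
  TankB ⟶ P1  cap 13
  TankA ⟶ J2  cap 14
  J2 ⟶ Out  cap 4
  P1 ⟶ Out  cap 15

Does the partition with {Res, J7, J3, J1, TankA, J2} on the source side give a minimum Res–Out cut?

Given cut capacity: 12 + 3 + 4 = 19.
Augment Res→J7→TankA→J2→Out: bottleneck 4, flow now 4.
Augment Res→J3→TankB→P1→Out: bottleneck 11, flow now 15.
Augment Res→J1→TankB→P1→Out: bottleneck 2, flow now 17.
No augmenting path remains; maximum flow = 17.
In the residual graph, reachable from Res: {Res, J7, J3, J1, TankB, TankA, J2}.
Min-cut edges: TankB→P1 (13), J2→Out (4); capacity 13 + 4 = 17.
Cut capacity 19 exceeds the max flow 17, so it is not minimum.

No — its capacity is 19, but the minimum cut has capacity 17.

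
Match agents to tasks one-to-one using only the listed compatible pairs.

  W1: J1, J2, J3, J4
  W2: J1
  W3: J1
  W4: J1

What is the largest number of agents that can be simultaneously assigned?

2

Unit-capacity flow: source→left, listed edges, right→sink; max matching = max flow.
Augmenting path W1→J1 (+1); matched 1.
Augmenting path W2→J1→W1→J2 (+1); matched 2.
No augmenting path remains; maximum matching = 2.
König certificate: {W1, J1} is a vertex cover of size 2 (every listed pair touches it), so no matching can be larger.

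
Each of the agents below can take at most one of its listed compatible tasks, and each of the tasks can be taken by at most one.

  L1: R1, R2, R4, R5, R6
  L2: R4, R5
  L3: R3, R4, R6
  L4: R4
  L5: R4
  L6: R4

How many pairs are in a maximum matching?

Unit-capacity flow: source→left, listed edges, right→sink; max matching = max flow.
Augmenting path L1→R1 (+1); matched 1.
Augmenting path L2→R4 (+1); matched 2.
Augmenting path L3→R3 (+1); matched 3.
Augmenting path L4→R4→L2→R5 (+1); matched 4.
No augmenting path remains; maximum matching = 4.
König certificate: {L1, L2, L3, R4} is a vertex cover of size 4 (every listed pair touches it), so no matching can be larger.

4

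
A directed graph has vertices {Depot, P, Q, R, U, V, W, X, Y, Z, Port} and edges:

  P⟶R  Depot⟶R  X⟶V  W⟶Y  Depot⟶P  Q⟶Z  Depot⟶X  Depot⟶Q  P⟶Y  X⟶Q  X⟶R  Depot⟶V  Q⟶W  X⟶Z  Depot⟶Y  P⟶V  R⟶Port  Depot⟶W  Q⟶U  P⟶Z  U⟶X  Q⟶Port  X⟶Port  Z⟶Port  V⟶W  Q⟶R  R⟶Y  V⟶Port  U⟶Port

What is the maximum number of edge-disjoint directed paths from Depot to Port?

5

Assign every edge capacity 1; by Menger, the answer equals the max flow.
Path Depot→Q→Port (+1); total 1.
Path Depot→R→Port (+1); total 2.
Path Depot→V→Port (+1); total 3.
Path Depot→X→Port (+1); total 4.
Path Depot→P→Z→Port (+1); total 5.
No residual Depot→Port path; max flow = 5.
Certifying cut of size 5: {Depot→P, Depot→Q, Depot→R, Depot→V, Depot→X}.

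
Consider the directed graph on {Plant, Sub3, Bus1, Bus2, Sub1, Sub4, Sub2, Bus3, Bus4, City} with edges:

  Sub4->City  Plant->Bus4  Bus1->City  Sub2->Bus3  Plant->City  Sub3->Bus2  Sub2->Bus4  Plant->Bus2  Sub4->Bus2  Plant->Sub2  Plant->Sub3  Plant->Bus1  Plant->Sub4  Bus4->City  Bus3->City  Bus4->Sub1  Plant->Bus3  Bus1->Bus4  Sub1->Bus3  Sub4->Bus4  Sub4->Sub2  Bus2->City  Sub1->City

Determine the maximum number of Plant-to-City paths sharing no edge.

Assign every edge capacity 1; by Menger, the answer equals the max flow.
Path Plant→City (+1); total 1.
Path Plant→Bus1→City (+1); total 2.
Path Plant→Bus2→City (+1); total 3.
Path Plant→Sub4→City (+1); total 4.
Path Plant→Bus3→City (+1); total 5.
Path Plant→Bus4→City (+1); total 6.
Path Plant→Sub2→Bus4→Sub1→City (+1); total 7.
No residual Plant→City path; max flow = 7.
Certifying cut of size 7: {Bus2→City, Plant→Bus1, Plant→Bus3, Plant→Bus4, Plant→City, Plant→Sub2, Plant→Sub4}.

7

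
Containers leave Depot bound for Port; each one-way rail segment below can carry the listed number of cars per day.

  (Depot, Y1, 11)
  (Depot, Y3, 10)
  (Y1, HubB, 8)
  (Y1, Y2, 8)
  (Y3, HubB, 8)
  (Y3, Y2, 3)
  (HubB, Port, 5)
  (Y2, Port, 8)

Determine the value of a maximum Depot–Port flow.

Augment Depot→Y1→HubB→Port: bottleneck 5, flow now 5.
Augment Depot→Y1→Y2→Port: bottleneck 6, flow now 11.
Augment Depot→Y3→Y2→Port: bottleneck 2, flow now 13.
No augmenting path remains; maximum flow = 13.
In the residual graph, reachable from Depot: {Depot, Y1, Y3, HubB, Y2}.
Min-cut edges: HubB→Port (5), Y2→Port (8); capacity 5 + 8 = 13.
This cut is saturated, so no flow can exceed 13.

13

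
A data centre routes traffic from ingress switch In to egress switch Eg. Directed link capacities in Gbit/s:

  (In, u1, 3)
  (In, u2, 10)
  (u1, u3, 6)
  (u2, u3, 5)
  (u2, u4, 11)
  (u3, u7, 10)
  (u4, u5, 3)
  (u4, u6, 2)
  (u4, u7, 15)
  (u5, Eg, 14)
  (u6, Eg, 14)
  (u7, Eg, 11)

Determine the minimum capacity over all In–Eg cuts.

Augment In→u1→u3→u7→Eg: bottleneck 3, flow now 3.
Augment In→u2→u3→u7→Eg: bottleneck 5, flow now 8.
Augment In→u2→u4→u5→Eg: bottleneck 3, flow now 11.
Augment In→u2→u4→u6→Eg: bottleneck 2, flow now 13.
No augmenting path remains; maximum flow = 13.
By max-flow min-cut, the minimum cut capacity equals the max flow.
In the residual graph, reachable from In: {In}.
Min-cut edges: In→u1 (3), In→u2 (10); capacity 3 + 10 = 13.

13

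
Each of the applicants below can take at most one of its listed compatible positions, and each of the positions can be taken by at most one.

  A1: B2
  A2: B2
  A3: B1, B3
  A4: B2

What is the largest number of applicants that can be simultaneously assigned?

2

Unit-capacity flow: source→left, listed edges, right→sink; max matching = max flow.
Augmenting path A1→B2 (+1); matched 1.
Augmenting path A3→B1 (+1); matched 2.
No augmenting path remains; maximum matching = 2.
König certificate: {A3, B2} is a vertex cover of size 2 (every listed pair touches it), so no matching can be larger.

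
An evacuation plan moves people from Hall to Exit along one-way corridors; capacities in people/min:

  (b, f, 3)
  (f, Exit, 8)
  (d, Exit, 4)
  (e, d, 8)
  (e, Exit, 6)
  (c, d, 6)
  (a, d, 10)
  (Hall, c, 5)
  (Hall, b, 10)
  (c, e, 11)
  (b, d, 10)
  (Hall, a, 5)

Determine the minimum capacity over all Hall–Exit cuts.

12

Augment Hall→a→d→Exit: bottleneck 4, flow now 4.
Augment Hall→b→f→Exit: bottleneck 3, flow now 7.
Augment Hall→c→e→Exit: bottleneck 5, flow now 12.
No augmenting path remains; maximum flow = 12.
By max-flow min-cut, the minimum cut capacity equals the max flow.
In the residual graph, reachable from Hall: {Hall, a, b, d}.
Min-cut edges: Hall→c (5), b→f (3), d→Exit (4); capacity 5 + 3 + 4 = 12.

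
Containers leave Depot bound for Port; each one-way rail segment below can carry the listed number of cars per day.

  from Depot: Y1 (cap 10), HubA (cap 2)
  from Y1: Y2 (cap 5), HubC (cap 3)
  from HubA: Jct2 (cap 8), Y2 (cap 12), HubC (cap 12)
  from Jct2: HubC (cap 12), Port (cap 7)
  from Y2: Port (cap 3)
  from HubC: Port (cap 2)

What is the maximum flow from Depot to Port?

7

Augment Depot→Y1→Y2→Port: bottleneck 3, flow now 3.
Augment Depot→Y1→HubC→Port: bottleneck 2, flow now 5.
Augment Depot→HubA→Jct2→Port: bottleneck 2, flow now 7.
No augmenting path remains; maximum flow = 7.
In the residual graph, reachable from Depot: {Depot, Y1, Y2, HubC}.
Min-cut edges: Depot→HubA (2), Y2→Port (3), HubC→Port (2); capacity 2 + 3 + 2 = 7.
This cut is saturated, so no flow can exceed 7.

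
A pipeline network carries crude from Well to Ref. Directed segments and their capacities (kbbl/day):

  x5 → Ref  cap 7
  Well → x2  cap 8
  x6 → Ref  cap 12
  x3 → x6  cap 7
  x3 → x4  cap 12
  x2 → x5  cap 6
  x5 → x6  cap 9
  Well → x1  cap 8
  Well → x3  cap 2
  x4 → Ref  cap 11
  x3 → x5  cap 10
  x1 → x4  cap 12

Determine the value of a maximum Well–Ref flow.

Augment Well→x1→x4→Ref: bottleneck 8, flow now 8.
Augment Well→x2→x5→Ref: bottleneck 6, flow now 14.
Augment Well→x3→x4→Ref: bottleneck 2, flow now 16.
No augmenting path remains; maximum flow = 16.
In the residual graph, reachable from Well: {Well, x2}.
Min-cut edges: Well→x1 (8), Well→x3 (2), x2→x5 (6); capacity 8 + 2 + 6 = 16.
This cut is saturated, so no flow can exceed 16.

16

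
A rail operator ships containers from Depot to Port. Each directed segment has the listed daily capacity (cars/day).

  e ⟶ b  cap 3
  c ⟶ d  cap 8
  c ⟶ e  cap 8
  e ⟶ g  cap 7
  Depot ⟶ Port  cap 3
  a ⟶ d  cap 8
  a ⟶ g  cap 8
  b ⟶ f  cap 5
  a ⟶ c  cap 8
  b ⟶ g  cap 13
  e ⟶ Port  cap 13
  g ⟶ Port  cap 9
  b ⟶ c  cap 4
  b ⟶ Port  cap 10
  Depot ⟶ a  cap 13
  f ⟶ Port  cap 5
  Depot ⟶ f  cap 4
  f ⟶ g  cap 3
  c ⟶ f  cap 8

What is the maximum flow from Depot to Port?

Augment Depot→Port: bottleneck 3, flow now 3.
Augment Depot→f→Port: bottleneck 4, flow now 7.
Augment Depot→a→g→Port: bottleneck 8, flow now 15.
Augment Depot→a→c→e→Port: bottleneck 5, flow now 20.
No augmenting path remains; maximum flow = 20.
In the residual graph, reachable from Depot: {Depot}.
Min-cut edges: Depot→a (13), Depot→f (4), Depot→Port (3); capacity 13 + 4 + 3 = 20.
This cut is saturated, so no flow can exceed 20.

20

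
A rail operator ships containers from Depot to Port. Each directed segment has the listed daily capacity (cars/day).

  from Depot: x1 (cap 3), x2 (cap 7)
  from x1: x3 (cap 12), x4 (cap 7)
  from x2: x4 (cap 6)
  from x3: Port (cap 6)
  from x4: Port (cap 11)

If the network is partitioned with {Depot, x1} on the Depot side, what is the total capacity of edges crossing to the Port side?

Edges leaving {Depot, x1}: Depot→x2 (7), x1→x3 (12), x1→x4 (7).
Cut capacity = 7 + 12 + 7 = 26.

26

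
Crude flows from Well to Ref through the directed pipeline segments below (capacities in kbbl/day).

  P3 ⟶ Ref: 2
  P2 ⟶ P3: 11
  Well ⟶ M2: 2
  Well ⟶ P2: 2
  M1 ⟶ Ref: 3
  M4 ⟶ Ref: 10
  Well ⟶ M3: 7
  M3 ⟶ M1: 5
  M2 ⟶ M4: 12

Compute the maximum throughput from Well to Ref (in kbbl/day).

7

Augment Well→M3→M1→Ref: bottleneck 3, flow now 3.
Augment Well→P2→P3→Ref: bottleneck 2, flow now 5.
Augment Well→M2→M4→Ref: bottleneck 2, flow now 7.
No augmenting path remains; maximum flow = 7.
In the residual graph, reachable from Well: {Well, M3, M1}.
Min-cut edges: Well→P2 (2), Well→M2 (2), M1→Ref (3); capacity 2 + 2 + 3 = 7.
This cut is saturated, so no flow can exceed 7.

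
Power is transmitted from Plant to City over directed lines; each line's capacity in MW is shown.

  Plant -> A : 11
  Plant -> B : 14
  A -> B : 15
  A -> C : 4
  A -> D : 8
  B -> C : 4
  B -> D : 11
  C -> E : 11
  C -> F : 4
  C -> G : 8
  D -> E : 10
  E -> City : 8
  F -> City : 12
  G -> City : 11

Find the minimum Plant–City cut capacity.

Augment Plant→A→C→E→City: bottleneck 4, flow now 4.
Augment Plant→A→D→E→City: bottleneck 4, flow now 8.
Augment Plant→B→C→F→City: bottleneck 4, flow now 12.
Augment Plant→A→D→E→C→G→City: bottleneck 3, flow now 15. (uses reverse residual edge)
Augment Plant→B→D→E→C→G→City: bottleneck 1, flow now 16. (uses reverse residual edge)
No augmenting path remains; maximum flow = 16.
By max-flow min-cut, the minimum cut capacity equals the max flow.
In the residual graph, reachable from Plant: {Plant, A, B, D, E}.
Min-cut edges: A→C (4), B→C (4), E→City (8); capacity 4 + 4 + 8 = 16.

16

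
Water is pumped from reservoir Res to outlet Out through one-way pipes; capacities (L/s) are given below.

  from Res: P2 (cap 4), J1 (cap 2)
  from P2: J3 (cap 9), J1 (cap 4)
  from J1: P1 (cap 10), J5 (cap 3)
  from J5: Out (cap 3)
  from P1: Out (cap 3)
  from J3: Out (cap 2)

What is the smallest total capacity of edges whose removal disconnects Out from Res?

Augment Res→P2→J3→Out: bottleneck 2, flow now 2.
Augment Res→J1→J5→Out: bottleneck 2, flow now 4.
Augment Res→P2→J1→J5→Out: bottleneck 1, flow now 5.
Augment Res→P2→J1→P1→Out: bottleneck 1, flow now 6.
No augmenting path remains; maximum flow = 6.
By max-flow min-cut, the minimum cut capacity equals the max flow.
In the residual graph, reachable from Res: {Res}.
Min-cut edges: Res→P2 (4), Res→J1 (2); capacity 4 + 2 = 6.

6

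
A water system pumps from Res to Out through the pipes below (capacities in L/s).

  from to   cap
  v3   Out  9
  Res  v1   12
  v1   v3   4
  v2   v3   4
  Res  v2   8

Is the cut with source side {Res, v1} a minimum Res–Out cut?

Given cut capacity: 8 + 4 = 12.
Augment Res→v1→v3→Out: bottleneck 4, flow now 4.
Augment Res→v2→v3→Out: bottleneck 4, flow now 8.
No augmenting path remains; maximum flow = 8.
In the residual graph, reachable from Res: {Res, v1, v2}.
Min-cut edges: v1→v3 (4), v2→v3 (4); capacity 4 + 4 = 8.
Cut capacity 12 exceeds the max flow 8, so it is not minimum.

No — its capacity is 12, but the minimum cut has capacity 8.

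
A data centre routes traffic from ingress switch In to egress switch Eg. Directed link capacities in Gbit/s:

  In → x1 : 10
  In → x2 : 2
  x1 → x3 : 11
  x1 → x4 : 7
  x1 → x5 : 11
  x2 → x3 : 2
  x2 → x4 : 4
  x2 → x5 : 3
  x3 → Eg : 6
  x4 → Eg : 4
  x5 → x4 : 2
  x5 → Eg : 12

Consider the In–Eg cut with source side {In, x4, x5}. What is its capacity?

Edges leaving {In, x4, x5}: In→x1 (10), In→x2 (2), x4→Eg (4), x5→Eg (12).
Cut capacity = 10 + 2 + 4 + 12 = 28.

28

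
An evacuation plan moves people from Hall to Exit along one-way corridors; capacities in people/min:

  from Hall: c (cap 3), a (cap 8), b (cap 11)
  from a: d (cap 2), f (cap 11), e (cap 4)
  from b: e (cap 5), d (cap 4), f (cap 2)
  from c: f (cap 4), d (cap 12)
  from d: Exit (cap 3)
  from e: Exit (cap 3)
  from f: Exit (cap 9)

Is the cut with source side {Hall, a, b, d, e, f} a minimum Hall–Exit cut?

No — its capacity is 18, but the minimum cut has capacity 15.

Given cut capacity: 3 + 3 + 3 + 9 = 18.
Augment Hall→a→d→Exit: bottleneck 2, flow now 2.
Augment Hall→a→e→Exit: bottleneck 3, flow now 5.
Augment Hall→a→f→Exit: bottleneck 3, flow now 8.
Augment Hall→b→d→Exit: bottleneck 1, flow now 9.
Augment Hall→b→f→Exit: bottleneck 2, flow now 11.
Augment Hall→c→f→Exit: bottleneck 3, flow now 14.
Augment Hall→b→d→a→f→Exit: bottleneck 1, flow now 15. (uses reverse residual edge)
No augmenting path remains; maximum flow = 15.
In the residual graph, reachable from Hall: {Hall, a, b, c, d, e, f}.
Min-cut edges: d→Exit (3), e→Exit (3), f→Exit (9); capacity 3 + 3 + 9 = 15.
Cut capacity 18 exceeds the max flow 15, so it is not minimum.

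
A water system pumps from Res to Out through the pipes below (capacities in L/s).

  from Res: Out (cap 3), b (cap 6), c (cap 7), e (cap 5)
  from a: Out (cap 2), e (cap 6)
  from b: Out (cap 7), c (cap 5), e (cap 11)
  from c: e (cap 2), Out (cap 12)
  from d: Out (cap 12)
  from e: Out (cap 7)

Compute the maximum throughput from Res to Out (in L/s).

21

Augment Res→Out: bottleneck 3, flow now 3.
Augment Res→b→Out: bottleneck 6, flow now 9.
Augment Res→c→Out: bottleneck 7, flow now 16.
Augment Res→e→Out: bottleneck 5, flow now 21.
No augmenting path remains; maximum flow = 21.
In the residual graph, reachable from Res: {Res}.
Min-cut edges: Res→b (6), Res→c (7), Res→e (5), Res→Out (3); capacity 6 + 7 + 5 + 3 = 21.
This cut is saturated, so no flow can exceed 21.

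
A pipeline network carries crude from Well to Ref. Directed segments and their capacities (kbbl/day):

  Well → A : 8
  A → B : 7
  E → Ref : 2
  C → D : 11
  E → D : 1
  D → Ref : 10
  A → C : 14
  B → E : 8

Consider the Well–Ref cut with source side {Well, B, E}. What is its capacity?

11

Edges leaving {Well, B, E}: Well→A (8), E→D (1), E→Ref (2).
Cut capacity = 8 + 1 + 2 = 11.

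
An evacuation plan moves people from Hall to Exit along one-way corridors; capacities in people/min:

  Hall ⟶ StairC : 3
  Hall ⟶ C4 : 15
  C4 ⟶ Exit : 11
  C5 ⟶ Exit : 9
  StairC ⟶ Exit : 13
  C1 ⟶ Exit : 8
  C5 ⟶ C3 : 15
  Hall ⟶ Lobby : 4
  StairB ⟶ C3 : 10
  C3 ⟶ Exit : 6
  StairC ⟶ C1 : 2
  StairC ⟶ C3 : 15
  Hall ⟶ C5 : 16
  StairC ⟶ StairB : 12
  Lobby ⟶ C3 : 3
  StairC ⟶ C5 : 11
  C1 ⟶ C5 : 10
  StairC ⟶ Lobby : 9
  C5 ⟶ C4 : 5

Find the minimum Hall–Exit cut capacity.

Augment Hall→StairC→Exit: bottleneck 3, flow now 3.
Augment Hall→C5→Exit: bottleneck 9, flow now 12.
Augment Hall→C4→Exit: bottleneck 11, flow now 23.
Augment Hall→Lobby→C3→Exit: bottleneck 3, flow now 26.
Augment Hall→C5→C3→Exit: bottleneck 3, flow now 29.
No augmenting path remains; maximum flow = 29.
By max-flow min-cut, the minimum cut capacity equals the max flow.
In the residual graph, reachable from Hall: {Hall, Lobby, C5, C3, C4}.
Min-cut edges: Hall→StairC (3), C5→Exit (9), C3→Exit (6), C4→Exit (11); capacity 3 + 9 + 6 + 11 = 29.

29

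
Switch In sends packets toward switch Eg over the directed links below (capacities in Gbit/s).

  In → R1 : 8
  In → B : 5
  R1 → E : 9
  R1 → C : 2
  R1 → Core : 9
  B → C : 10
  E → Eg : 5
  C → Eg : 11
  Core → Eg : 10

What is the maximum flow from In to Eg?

13

Augment In→R1→E→Eg: bottleneck 5, flow now 5.
Augment In→R1→C→Eg: bottleneck 2, flow now 7.
Augment In→R1→Core→Eg: bottleneck 1, flow now 8.
Augment In→B→C→Eg: bottleneck 5, flow now 13.
No augmenting path remains; maximum flow = 13.
In the residual graph, reachable from In: {In}.
Min-cut edges: In→R1 (8), In→B (5); capacity 8 + 5 = 13.
This cut is saturated, so no flow can exceed 13.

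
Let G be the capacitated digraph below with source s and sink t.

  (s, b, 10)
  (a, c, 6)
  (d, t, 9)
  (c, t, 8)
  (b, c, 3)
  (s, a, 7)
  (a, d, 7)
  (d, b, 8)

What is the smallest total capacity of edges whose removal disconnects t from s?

10

Augment s→a→c→t: bottleneck 6, flow now 6.
Augment s→a→d→t: bottleneck 1, flow now 7.
Augment s→b→c→t: bottleneck 2, flow now 9.
Augment s→b→c→a→d→t: bottleneck 1, flow now 10. (uses reverse residual edge)
No augmenting path remains; maximum flow = 10.
By max-flow min-cut, the minimum cut capacity equals the max flow.
In the residual graph, reachable from s: {s, b}.
Min-cut edges: s→a (7), b→c (3); capacity 7 + 3 = 10.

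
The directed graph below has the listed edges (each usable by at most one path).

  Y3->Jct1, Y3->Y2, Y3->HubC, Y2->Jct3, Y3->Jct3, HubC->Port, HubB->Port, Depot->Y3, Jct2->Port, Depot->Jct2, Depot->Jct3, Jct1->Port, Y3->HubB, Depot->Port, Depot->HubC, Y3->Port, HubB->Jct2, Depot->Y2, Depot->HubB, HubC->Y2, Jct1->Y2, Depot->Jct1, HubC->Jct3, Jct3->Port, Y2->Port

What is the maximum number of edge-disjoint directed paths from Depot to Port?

8

Assign every edge capacity 1; by Menger, the answer equals the max flow.
Path Depot→Port (+1); total 1.
Path Depot→Y3→Port (+1); total 2.
Path Depot→HubB→Port (+1); total 3.
Path Depot→Jct2→Port (+1); total 4.
Path Depot→HubC→Port (+1); total 5.
Path Depot→Jct1→Port (+1); total 6.
Path Depot→Y2→Port (+1); total 7.
Path Depot→Jct3→Port (+1); total 8.
No residual Depot→Port path; max flow = 8.
Certifying cut of size 8: {Depot→HubB, Depot→HubC, Depot→Jct1, Depot→Jct2, Depot→Jct3, Depot→Port, Depot→Y2, Depot→Y3}.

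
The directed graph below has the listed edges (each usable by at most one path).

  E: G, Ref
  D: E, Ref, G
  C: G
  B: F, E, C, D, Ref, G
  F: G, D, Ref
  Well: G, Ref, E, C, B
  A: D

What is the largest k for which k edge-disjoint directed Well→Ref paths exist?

Assign every edge capacity 1; by Menger, the answer equals the max flow.
Path Well→Ref (+1); total 1.
Path Well→B→Ref (+1); total 2.
Path Well→E→Ref (+1); total 3.
No residual Well→Ref path; max flow = 3.
Certifying cut of size 3: {Well→B, Well→E, Well→Ref}.

3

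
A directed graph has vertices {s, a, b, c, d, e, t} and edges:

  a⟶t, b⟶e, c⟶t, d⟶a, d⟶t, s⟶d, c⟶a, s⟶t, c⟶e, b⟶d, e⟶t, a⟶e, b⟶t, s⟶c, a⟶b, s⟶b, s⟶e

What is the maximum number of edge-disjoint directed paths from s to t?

Assign every edge capacity 1; by Menger, the answer equals the max flow.
Path s→t (+1); total 1.
Path s→b→t (+1); total 2.
Path s→c→t (+1); total 3.
Path s→d→t (+1); total 4.
Path s→e→t (+1); total 5.
No residual s→t path; max flow = 5.
Certifying cut of size 5: {s→b, s→c, s→d, s→e, s→t}.

5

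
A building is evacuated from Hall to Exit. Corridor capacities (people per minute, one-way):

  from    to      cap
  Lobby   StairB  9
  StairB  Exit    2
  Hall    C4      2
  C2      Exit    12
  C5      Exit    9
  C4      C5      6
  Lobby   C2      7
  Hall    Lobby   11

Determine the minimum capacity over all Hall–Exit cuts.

11

Augment Hall→C4→C5→Exit: bottleneck 2, flow now 2.
Augment Hall→Lobby→StairB→Exit: bottleneck 2, flow now 4.
Augment Hall→Lobby→C2→Exit: bottleneck 7, flow now 11.
No augmenting path remains; maximum flow = 11.
By max-flow min-cut, the minimum cut capacity equals the max flow.
In the residual graph, reachable from Hall: {Hall, Lobby, StairB}.
Min-cut edges: Hall→C4 (2), Lobby→C2 (7), StairB→Exit (2); capacity 2 + 7 + 2 = 11.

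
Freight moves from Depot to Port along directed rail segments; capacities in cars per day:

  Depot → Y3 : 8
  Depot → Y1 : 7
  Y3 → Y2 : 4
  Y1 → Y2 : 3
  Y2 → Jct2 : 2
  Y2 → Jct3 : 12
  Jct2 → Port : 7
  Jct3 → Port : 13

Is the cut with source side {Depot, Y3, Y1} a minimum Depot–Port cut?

Yes — it is a minimum cut (capacity 7).

Given cut capacity: 4 + 3 = 7.
Augment Depot→Y3→Y2→Jct2→Port: bottleneck 2, flow now 2.
Augment Depot→Y3→Y2→Jct3→Port: bottleneck 2, flow now 4.
Augment Depot→Y1→Y2→Jct3→Port: bottleneck 3, flow now 7.
No augmenting path remains; maximum flow = 7.
Cut capacity 7 equals the max flow, so it is a minimum cut.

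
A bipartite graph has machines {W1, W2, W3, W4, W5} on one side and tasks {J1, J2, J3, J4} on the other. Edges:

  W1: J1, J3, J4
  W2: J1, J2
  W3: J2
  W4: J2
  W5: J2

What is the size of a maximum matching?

Unit-capacity flow: source→left, listed edges, right→sink; max matching = max flow.
Augmenting path W1→J1 (+1); matched 1.
Augmenting path W2→J2 (+1); matched 2.
Augmenting path W3→J2→W2→J1→W1→J3 (+1); matched 3.
No augmenting path remains; maximum matching = 3.
König certificate: {W1, W2, J2} is a vertex cover of size 3 (every listed pair touches it), so no matching can be larger.

3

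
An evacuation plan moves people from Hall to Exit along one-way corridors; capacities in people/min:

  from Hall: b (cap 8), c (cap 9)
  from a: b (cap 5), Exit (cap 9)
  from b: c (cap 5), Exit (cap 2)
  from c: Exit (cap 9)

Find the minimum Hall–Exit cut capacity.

Augment Hall→b→Exit: bottleneck 2, flow now 2.
Augment Hall→c→Exit: bottleneck 9, flow now 11.
No augmenting path remains; maximum flow = 11.
By max-flow min-cut, the minimum cut capacity equals the max flow.
In the residual graph, reachable from Hall: {Hall, b, c}.
Min-cut edges: b→Exit (2), c→Exit (9); capacity 2 + 9 = 11.

11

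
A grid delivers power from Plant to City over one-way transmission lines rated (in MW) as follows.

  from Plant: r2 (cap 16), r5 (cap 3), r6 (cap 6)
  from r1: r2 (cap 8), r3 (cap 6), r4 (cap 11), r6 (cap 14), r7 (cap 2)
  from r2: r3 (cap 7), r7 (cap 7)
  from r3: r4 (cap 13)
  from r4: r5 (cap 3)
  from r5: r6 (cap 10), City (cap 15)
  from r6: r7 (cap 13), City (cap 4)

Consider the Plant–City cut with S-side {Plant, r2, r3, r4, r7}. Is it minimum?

No — its capacity is 12, but the minimum cut has capacity 10.

Given cut capacity: 3 + 6 + 3 = 12.
Augment Plant→r5→City: bottleneck 3, flow now 3.
Augment Plant→r6→City: bottleneck 4, flow now 7.
Augment Plant→r2→r3→r4→r5→City: bottleneck 3, flow now 10.
No augmenting path remains; maximum flow = 10.
In the residual graph, reachable from Plant: {Plant, r2, r3, r4, r6, r7}.
Min-cut edges: Plant→r5 (3), r4→r5 (3), r6→City (4); capacity 3 + 3 + 4 = 10.
Cut capacity 12 exceeds the max flow 10, so it is not minimum.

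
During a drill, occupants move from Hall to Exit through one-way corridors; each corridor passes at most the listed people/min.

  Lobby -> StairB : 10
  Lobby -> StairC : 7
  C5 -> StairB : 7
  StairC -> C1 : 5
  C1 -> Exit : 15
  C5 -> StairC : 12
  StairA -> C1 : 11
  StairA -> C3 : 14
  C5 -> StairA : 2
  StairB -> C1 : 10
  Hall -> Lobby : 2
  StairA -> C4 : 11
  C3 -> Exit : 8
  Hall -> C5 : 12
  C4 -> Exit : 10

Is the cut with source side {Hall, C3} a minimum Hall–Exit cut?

No — its capacity is 22, but the minimum cut has capacity 14.

Given cut capacity: 12 + 2 + 8 = 22.
Augment Hall→C5→StairA→C4→Exit: bottleneck 2, flow now 2.
Augment Hall→C5→StairB→C1→Exit: bottleneck 7, flow now 9.
Augment Hall→C5→StairC→C1→Exit: bottleneck 3, flow now 12.
Augment Hall→Lobby→StairB→C1→Exit: bottleneck 2, flow now 14.
No augmenting path remains; maximum flow = 14.
In the residual graph, reachable from Hall: {Hall}.
Min-cut edges: Hall→C5 (12), Hall→Lobby (2); capacity 12 + 2 = 14.
Cut capacity 22 exceeds the max flow 14, so it is not minimum.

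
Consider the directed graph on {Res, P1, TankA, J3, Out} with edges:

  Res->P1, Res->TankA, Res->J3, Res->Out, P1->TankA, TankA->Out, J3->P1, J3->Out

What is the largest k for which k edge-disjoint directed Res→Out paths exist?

Assign every edge capacity 1; by Menger, the answer equals the max flow.
Path Res→Out (+1); total 1.
Path Res→TankA→Out (+1); total 2.
Path Res→J3→Out (+1); total 3.
No residual Res→Out path; max flow = 3.
Certifying cut of size 3: {Res→J3, Res→Out, TankA→Out}.

3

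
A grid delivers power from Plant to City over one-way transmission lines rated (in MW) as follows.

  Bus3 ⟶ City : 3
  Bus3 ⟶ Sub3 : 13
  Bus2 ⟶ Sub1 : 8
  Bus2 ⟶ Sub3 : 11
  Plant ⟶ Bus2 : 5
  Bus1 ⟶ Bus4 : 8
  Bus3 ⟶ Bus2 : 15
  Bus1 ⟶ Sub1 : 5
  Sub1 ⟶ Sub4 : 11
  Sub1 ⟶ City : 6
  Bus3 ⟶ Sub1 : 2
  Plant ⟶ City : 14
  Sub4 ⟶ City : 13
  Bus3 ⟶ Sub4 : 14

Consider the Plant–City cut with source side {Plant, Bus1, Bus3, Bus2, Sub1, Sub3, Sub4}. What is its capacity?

Edges leaving {Plant, Bus1, Bus3, Bus2, Sub1, Sub3, Sub4}: Plant→City (14), Bus1→Bus4 (8), Bus3→City (3), Sub1→City (6), Sub4→City (13).
Cut capacity = 14 + 8 + 3 + 6 + 13 = 44.

44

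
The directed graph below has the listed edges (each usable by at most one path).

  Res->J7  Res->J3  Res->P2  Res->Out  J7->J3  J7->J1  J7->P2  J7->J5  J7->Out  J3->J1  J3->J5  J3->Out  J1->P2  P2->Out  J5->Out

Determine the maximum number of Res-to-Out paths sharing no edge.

4

Assign every edge capacity 1; by Menger, the answer equals the max flow.
Path Res→Out (+1); total 1.
Path Res→J7→Out (+1); total 2.
Path Res→J3→Out (+1); total 3.
Path Res→P2→Out (+1); total 4.
No residual Res→Out path; max flow = 4.
Certifying cut of size 4: {Res→J3, Res→J7, Res→Out, Res→P2}.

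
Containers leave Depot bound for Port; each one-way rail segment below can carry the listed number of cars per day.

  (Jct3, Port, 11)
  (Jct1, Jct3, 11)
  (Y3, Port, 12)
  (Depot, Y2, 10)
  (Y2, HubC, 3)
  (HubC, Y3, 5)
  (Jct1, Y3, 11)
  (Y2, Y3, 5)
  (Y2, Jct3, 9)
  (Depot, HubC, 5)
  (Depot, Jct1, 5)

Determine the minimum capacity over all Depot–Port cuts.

Augment Depot→Jct1→Jct3→Port: bottleneck 5, flow now 5.
Augment Depot→Y2→Jct3→Port: bottleneck 6, flow now 11.
Augment Depot→Y2→Y3→Port: bottleneck 4, flow now 15.
Augment Depot→HubC→Y3→Port: bottleneck 5, flow now 20.
No augmenting path remains; maximum flow = 20.
By max-flow min-cut, the minimum cut capacity equals the max flow.
In the residual graph, reachable from Depot: {Depot}.
Min-cut edges: Depot→Jct1 (5), Depot→Y2 (10), Depot→HubC (5); capacity 5 + 10 + 5 = 20.

20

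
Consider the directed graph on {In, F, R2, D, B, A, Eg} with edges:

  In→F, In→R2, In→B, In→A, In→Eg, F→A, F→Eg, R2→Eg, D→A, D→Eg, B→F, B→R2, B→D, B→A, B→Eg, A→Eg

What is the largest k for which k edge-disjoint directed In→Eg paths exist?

5

Assign every edge capacity 1; by Menger, the answer equals the max flow.
Path In→Eg (+1); total 1.
Path In→F→Eg (+1); total 2.
Path In→R2→Eg (+1); total 3.
Path In→B→Eg (+1); total 4.
Path In→A→Eg (+1); total 5.
No residual In→Eg path; max flow = 5.
Certifying cut of size 5: {In→A, In→B, In→Eg, In→F, In→R2}.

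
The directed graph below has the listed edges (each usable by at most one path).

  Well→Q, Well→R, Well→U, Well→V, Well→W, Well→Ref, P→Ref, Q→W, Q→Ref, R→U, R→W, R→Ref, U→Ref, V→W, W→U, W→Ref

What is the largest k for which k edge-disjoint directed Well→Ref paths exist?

Assign every edge capacity 1; by Menger, the answer equals the max flow.
Path Well→Ref (+1); total 1.
Path Well→Q→Ref (+1); total 2.
Path Well→R→Ref (+1); total 3.
Path Well→U→Ref (+1); total 4.
Path Well→W→Ref (+1); total 5.
No residual Well→Ref path; max flow = 5.
Certifying cut of size 5: {U→Ref, W→Ref, Well→Q, Well→R, Well→Ref}.

5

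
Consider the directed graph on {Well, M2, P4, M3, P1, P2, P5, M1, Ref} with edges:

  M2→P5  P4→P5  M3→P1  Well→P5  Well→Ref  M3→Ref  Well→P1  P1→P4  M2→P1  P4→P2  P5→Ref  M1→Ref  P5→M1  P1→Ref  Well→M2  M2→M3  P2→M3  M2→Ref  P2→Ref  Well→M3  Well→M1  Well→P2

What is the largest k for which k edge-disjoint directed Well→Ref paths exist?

Assign every edge capacity 1; by Menger, the answer equals the max flow.
Path Well→Ref (+1); total 1.
Path Well→M2→Ref (+1); total 2.
Path Well→M3→Ref (+1); total 3.
Path Well→P1→Ref (+1); total 4.
Path Well→P2→Ref (+1); total 5.
Path Well→P5→Ref (+1); total 6.
Path Well→M1→Ref (+1); total 7.
No residual Well→Ref path; max flow = 7.
Certifying cut of size 7: {Well→M1, Well→M2, Well→M3, Well→P1, Well→P2, Well→P5, Well→Ref}.

7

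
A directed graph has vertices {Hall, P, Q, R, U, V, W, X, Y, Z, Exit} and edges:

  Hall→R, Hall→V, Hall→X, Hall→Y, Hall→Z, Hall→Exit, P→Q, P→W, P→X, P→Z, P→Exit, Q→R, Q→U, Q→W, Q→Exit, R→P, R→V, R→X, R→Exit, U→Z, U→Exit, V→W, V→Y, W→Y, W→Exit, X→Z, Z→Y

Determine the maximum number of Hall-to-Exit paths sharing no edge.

3

Assign every edge capacity 1; by Menger, the answer equals the max flow.
Path Hall→Exit (+1); total 1.
Path Hall→R→Exit (+1); total 2.
Path Hall→V→W→Exit (+1); total 3.
No residual Hall→Exit path; max flow = 3.
Certifying cut of size 3: {Hall→Exit, Hall→R, Hall→V}.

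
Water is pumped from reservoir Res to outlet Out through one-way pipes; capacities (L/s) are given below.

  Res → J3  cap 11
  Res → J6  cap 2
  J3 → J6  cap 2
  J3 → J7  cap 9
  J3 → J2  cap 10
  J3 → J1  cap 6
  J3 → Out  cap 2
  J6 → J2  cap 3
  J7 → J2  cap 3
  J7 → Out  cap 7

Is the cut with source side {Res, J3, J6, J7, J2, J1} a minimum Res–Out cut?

Yes — it is a minimum cut (capacity 9).

Given cut capacity: 2 + 7 = 9.
Augment Res→J3→Out: bottleneck 2, flow now 2.
Augment Res→J3→J7→Out: bottleneck 7, flow now 9.
No augmenting path remains; maximum flow = 9.
Cut capacity 9 equals the max flow, so it is a minimum cut.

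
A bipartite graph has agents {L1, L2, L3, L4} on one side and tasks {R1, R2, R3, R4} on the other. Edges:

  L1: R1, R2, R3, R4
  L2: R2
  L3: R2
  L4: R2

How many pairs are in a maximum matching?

2

Unit-capacity flow: source→left, listed edges, right→sink; max matching = max flow.
Augmenting path L1→R1 (+1); matched 1.
Augmenting path L2→R2 (+1); matched 2.
No augmenting path remains; maximum matching = 2.
König certificate: {L1, R2} is a vertex cover of size 2 (every listed pair touches it), so no matching can be larger.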